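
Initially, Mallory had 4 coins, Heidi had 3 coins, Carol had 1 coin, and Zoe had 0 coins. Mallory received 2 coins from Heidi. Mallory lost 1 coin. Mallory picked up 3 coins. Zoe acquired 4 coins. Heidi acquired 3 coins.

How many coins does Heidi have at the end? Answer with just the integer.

Answer: 4

Derivation:
Tracking counts step by step:
Start: Mallory=4, Heidi=3, Carol=1, Zoe=0
Event 1 (Heidi -> Mallory, 2): Heidi: 3 -> 1, Mallory: 4 -> 6. State: Mallory=6, Heidi=1, Carol=1, Zoe=0
Event 2 (Mallory -1): Mallory: 6 -> 5. State: Mallory=5, Heidi=1, Carol=1, Zoe=0
Event 3 (Mallory +3): Mallory: 5 -> 8. State: Mallory=8, Heidi=1, Carol=1, Zoe=0
Event 4 (Zoe +4): Zoe: 0 -> 4. State: Mallory=8, Heidi=1, Carol=1, Zoe=4
Event 5 (Heidi +3): Heidi: 1 -> 4. State: Mallory=8, Heidi=4, Carol=1, Zoe=4

Heidi's final count: 4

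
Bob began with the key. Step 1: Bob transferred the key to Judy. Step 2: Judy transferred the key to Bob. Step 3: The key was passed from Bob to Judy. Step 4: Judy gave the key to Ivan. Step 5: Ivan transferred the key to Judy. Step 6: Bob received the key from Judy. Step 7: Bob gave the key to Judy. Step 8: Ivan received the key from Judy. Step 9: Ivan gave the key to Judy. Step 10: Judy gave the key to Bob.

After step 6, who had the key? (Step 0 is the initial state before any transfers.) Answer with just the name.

Tracking the key holder through step 6:
After step 0 (start): Bob
After step 1: Judy
After step 2: Bob
After step 3: Judy
After step 4: Ivan
After step 5: Judy
After step 6: Bob

At step 6, the holder is Bob.

Answer: Bob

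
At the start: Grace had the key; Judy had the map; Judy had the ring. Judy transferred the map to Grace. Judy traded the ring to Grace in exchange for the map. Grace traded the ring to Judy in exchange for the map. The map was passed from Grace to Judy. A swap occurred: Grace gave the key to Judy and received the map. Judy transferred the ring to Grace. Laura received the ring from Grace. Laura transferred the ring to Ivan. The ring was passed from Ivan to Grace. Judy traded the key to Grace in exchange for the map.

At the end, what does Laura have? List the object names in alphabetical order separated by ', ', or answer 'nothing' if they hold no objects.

Tracking all object holders:
Start: key:Grace, map:Judy, ring:Judy
Event 1 (give map: Judy -> Grace). State: key:Grace, map:Grace, ring:Judy
Event 2 (swap ring<->map: now ring:Grace, map:Judy). State: key:Grace, map:Judy, ring:Grace
Event 3 (swap ring<->map: now ring:Judy, map:Grace). State: key:Grace, map:Grace, ring:Judy
Event 4 (give map: Grace -> Judy). State: key:Grace, map:Judy, ring:Judy
Event 5 (swap key<->map: now key:Judy, map:Grace). State: key:Judy, map:Grace, ring:Judy
Event 6 (give ring: Judy -> Grace). State: key:Judy, map:Grace, ring:Grace
Event 7 (give ring: Grace -> Laura). State: key:Judy, map:Grace, ring:Laura
Event 8 (give ring: Laura -> Ivan). State: key:Judy, map:Grace, ring:Ivan
Event 9 (give ring: Ivan -> Grace). State: key:Judy, map:Grace, ring:Grace
Event 10 (swap key<->map: now key:Grace, map:Judy). State: key:Grace, map:Judy, ring:Grace

Final state: key:Grace, map:Judy, ring:Grace
Laura holds: (nothing).

Answer: nothing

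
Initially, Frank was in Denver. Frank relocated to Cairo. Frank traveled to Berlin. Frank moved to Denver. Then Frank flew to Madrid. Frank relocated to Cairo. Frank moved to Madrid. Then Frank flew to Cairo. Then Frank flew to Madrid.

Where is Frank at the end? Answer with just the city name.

Tracking Frank's location:
Start: Frank is in Denver.
After move 1: Denver -> Cairo. Frank is in Cairo.
After move 2: Cairo -> Berlin. Frank is in Berlin.
After move 3: Berlin -> Denver. Frank is in Denver.
After move 4: Denver -> Madrid. Frank is in Madrid.
After move 5: Madrid -> Cairo. Frank is in Cairo.
After move 6: Cairo -> Madrid. Frank is in Madrid.
After move 7: Madrid -> Cairo. Frank is in Cairo.
After move 8: Cairo -> Madrid. Frank is in Madrid.

Answer: Madrid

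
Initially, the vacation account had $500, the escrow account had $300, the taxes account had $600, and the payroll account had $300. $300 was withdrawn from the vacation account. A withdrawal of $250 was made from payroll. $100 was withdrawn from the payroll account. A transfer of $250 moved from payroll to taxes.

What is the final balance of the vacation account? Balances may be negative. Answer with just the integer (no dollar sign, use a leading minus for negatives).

Tracking account balances step by step:
Start: vacation=500, escrow=300, taxes=600, payroll=300
Event 1 (withdraw 300 from vacation): vacation: 500 - 300 = 200. Balances: vacation=200, escrow=300, taxes=600, payroll=300
Event 2 (withdraw 250 from payroll): payroll: 300 - 250 = 50. Balances: vacation=200, escrow=300, taxes=600, payroll=50
Event 3 (withdraw 100 from payroll): payroll: 50 - 100 = -50. Balances: vacation=200, escrow=300, taxes=600, payroll=-50
Event 4 (transfer 250 payroll -> taxes): payroll: -50 - 250 = -300, taxes: 600 + 250 = 850. Balances: vacation=200, escrow=300, taxes=850, payroll=-300

Final balance of vacation: 200

Answer: 200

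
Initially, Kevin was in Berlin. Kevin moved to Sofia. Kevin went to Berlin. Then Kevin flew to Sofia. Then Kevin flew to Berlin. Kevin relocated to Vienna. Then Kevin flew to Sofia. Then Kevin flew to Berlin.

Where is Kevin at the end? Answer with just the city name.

Answer: Berlin

Derivation:
Tracking Kevin's location:
Start: Kevin is in Berlin.
After move 1: Berlin -> Sofia. Kevin is in Sofia.
After move 2: Sofia -> Berlin. Kevin is in Berlin.
After move 3: Berlin -> Sofia. Kevin is in Sofia.
After move 4: Sofia -> Berlin. Kevin is in Berlin.
After move 5: Berlin -> Vienna. Kevin is in Vienna.
After move 6: Vienna -> Sofia. Kevin is in Sofia.
After move 7: Sofia -> Berlin. Kevin is in Berlin.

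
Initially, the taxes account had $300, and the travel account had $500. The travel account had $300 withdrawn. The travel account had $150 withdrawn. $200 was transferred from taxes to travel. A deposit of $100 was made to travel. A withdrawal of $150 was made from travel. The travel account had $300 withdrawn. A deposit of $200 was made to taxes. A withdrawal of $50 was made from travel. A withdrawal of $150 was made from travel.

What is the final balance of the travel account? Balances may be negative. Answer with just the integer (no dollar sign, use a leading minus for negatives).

Answer: -300

Derivation:
Tracking account balances step by step:
Start: taxes=300, travel=500
Event 1 (withdraw 300 from travel): travel: 500 - 300 = 200. Balances: taxes=300, travel=200
Event 2 (withdraw 150 from travel): travel: 200 - 150 = 50. Balances: taxes=300, travel=50
Event 3 (transfer 200 taxes -> travel): taxes: 300 - 200 = 100, travel: 50 + 200 = 250. Balances: taxes=100, travel=250
Event 4 (deposit 100 to travel): travel: 250 + 100 = 350. Balances: taxes=100, travel=350
Event 5 (withdraw 150 from travel): travel: 350 - 150 = 200. Balances: taxes=100, travel=200
Event 6 (withdraw 300 from travel): travel: 200 - 300 = -100. Balances: taxes=100, travel=-100
Event 7 (deposit 200 to taxes): taxes: 100 + 200 = 300. Balances: taxes=300, travel=-100
Event 8 (withdraw 50 from travel): travel: -100 - 50 = -150. Balances: taxes=300, travel=-150
Event 9 (withdraw 150 from travel): travel: -150 - 150 = -300. Balances: taxes=300, travel=-300

Final balance of travel: -300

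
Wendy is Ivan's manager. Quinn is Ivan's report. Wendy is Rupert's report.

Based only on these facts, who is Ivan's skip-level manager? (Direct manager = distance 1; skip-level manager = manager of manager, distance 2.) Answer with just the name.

Answer: Rupert

Derivation:
Reconstructing the manager chain from the given facts:
  Rupert -> Wendy -> Ivan -> Quinn
(each arrow means 'manager of the next')
Positions in the chain (0 = top):
  position of Rupert: 0
  position of Wendy: 1
  position of Ivan: 2
  position of Quinn: 3

Ivan is at position 2; the skip-level manager is 2 steps up the chain, i.e. position 0: Rupert.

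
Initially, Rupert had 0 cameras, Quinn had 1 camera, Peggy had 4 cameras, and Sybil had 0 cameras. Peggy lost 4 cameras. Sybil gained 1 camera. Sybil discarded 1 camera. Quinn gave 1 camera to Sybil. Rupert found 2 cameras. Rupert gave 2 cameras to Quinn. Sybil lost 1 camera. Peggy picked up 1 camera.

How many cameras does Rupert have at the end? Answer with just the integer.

Answer: 0

Derivation:
Tracking counts step by step:
Start: Rupert=0, Quinn=1, Peggy=4, Sybil=0
Event 1 (Peggy -4): Peggy: 4 -> 0. State: Rupert=0, Quinn=1, Peggy=0, Sybil=0
Event 2 (Sybil +1): Sybil: 0 -> 1. State: Rupert=0, Quinn=1, Peggy=0, Sybil=1
Event 3 (Sybil -1): Sybil: 1 -> 0. State: Rupert=0, Quinn=1, Peggy=0, Sybil=0
Event 4 (Quinn -> Sybil, 1): Quinn: 1 -> 0, Sybil: 0 -> 1. State: Rupert=0, Quinn=0, Peggy=0, Sybil=1
Event 5 (Rupert +2): Rupert: 0 -> 2. State: Rupert=2, Quinn=0, Peggy=0, Sybil=1
Event 6 (Rupert -> Quinn, 2): Rupert: 2 -> 0, Quinn: 0 -> 2. State: Rupert=0, Quinn=2, Peggy=0, Sybil=1
Event 7 (Sybil -1): Sybil: 1 -> 0. State: Rupert=0, Quinn=2, Peggy=0, Sybil=0
Event 8 (Peggy +1): Peggy: 0 -> 1. State: Rupert=0, Quinn=2, Peggy=1, Sybil=0

Rupert's final count: 0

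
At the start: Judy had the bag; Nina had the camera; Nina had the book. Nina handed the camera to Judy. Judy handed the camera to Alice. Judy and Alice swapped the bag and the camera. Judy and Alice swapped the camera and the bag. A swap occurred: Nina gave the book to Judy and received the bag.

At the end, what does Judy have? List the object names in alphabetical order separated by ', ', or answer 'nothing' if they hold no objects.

Answer: book

Derivation:
Tracking all object holders:
Start: bag:Judy, camera:Nina, book:Nina
Event 1 (give camera: Nina -> Judy). State: bag:Judy, camera:Judy, book:Nina
Event 2 (give camera: Judy -> Alice). State: bag:Judy, camera:Alice, book:Nina
Event 3 (swap bag<->camera: now bag:Alice, camera:Judy). State: bag:Alice, camera:Judy, book:Nina
Event 4 (swap camera<->bag: now camera:Alice, bag:Judy). State: bag:Judy, camera:Alice, book:Nina
Event 5 (swap book<->bag: now book:Judy, bag:Nina). State: bag:Nina, camera:Alice, book:Judy

Final state: bag:Nina, camera:Alice, book:Judy
Judy holds: book.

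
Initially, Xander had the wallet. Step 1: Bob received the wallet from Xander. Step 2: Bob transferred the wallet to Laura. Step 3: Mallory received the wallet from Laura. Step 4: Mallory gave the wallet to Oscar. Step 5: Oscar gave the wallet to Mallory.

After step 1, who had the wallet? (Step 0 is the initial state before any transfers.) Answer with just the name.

Answer: Bob

Derivation:
Tracking the wallet holder through step 1:
After step 0 (start): Xander
After step 1: Bob

At step 1, the holder is Bob.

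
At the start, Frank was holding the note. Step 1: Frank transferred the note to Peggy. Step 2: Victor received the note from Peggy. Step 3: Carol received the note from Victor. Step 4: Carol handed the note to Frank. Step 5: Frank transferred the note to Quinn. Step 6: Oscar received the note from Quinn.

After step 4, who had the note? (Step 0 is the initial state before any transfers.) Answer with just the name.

Answer: Frank

Derivation:
Tracking the note holder through step 4:
After step 0 (start): Frank
After step 1: Peggy
After step 2: Victor
After step 3: Carol
After step 4: Frank

At step 4, the holder is Frank.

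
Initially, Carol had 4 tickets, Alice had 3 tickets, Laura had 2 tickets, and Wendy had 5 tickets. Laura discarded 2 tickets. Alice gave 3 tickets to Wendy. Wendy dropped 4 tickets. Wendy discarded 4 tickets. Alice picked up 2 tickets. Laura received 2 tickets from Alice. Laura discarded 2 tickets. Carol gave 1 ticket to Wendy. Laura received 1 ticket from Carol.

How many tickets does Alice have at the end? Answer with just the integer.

Tracking counts step by step:
Start: Carol=4, Alice=3, Laura=2, Wendy=5
Event 1 (Laura -2): Laura: 2 -> 0. State: Carol=4, Alice=3, Laura=0, Wendy=5
Event 2 (Alice -> Wendy, 3): Alice: 3 -> 0, Wendy: 5 -> 8. State: Carol=4, Alice=0, Laura=0, Wendy=8
Event 3 (Wendy -4): Wendy: 8 -> 4. State: Carol=4, Alice=0, Laura=0, Wendy=4
Event 4 (Wendy -4): Wendy: 4 -> 0. State: Carol=4, Alice=0, Laura=0, Wendy=0
Event 5 (Alice +2): Alice: 0 -> 2. State: Carol=4, Alice=2, Laura=0, Wendy=0
Event 6 (Alice -> Laura, 2): Alice: 2 -> 0, Laura: 0 -> 2. State: Carol=4, Alice=0, Laura=2, Wendy=0
Event 7 (Laura -2): Laura: 2 -> 0. State: Carol=4, Alice=0, Laura=0, Wendy=0
Event 8 (Carol -> Wendy, 1): Carol: 4 -> 3, Wendy: 0 -> 1. State: Carol=3, Alice=0, Laura=0, Wendy=1
Event 9 (Carol -> Laura, 1): Carol: 3 -> 2, Laura: 0 -> 1. State: Carol=2, Alice=0, Laura=1, Wendy=1

Alice's final count: 0

Answer: 0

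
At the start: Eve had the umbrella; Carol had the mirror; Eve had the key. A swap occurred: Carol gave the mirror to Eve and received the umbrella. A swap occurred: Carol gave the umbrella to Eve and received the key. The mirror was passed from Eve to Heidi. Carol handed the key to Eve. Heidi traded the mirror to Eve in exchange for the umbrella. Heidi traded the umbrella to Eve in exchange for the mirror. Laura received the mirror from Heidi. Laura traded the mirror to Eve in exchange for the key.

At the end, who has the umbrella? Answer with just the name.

Answer: Eve

Derivation:
Tracking all object holders:
Start: umbrella:Eve, mirror:Carol, key:Eve
Event 1 (swap mirror<->umbrella: now mirror:Eve, umbrella:Carol). State: umbrella:Carol, mirror:Eve, key:Eve
Event 2 (swap umbrella<->key: now umbrella:Eve, key:Carol). State: umbrella:Eve, mirror:Eve, key:Carol
Event 3 (give mirror: Eve -> Heidi). State: umbrella:Eve, mirror:Heidi, key:Carol
Event 4 (give key: Carol -> Eve). State: umbrella:Eve, mirror:Heidi, key:Eve
Event 5 (swap mirror<->umbrella: now mirror:Eve, umbrella:Heidi). State: umbrella:Heidi, mirror:Eve, key:Eve
Event 6 (swap umbrella<->mirror: now umbrella:Eve, mirror:Heidi). State: umbrella:Eve, mirror:Heidi, key:Eve
Event 7 (give mirror: Heidi -> Laura). State: umbrella:Eve, mirror:Laura, key:Eve
Event 8 (swap mirror<->key: now mirror:Eve, key:Laura). State: umbrella:Eve, mirror:Eve, key:Laura

Final state: umbrella:Eve, mirror:Eve, key:Laura
The umbrella is held by Eve.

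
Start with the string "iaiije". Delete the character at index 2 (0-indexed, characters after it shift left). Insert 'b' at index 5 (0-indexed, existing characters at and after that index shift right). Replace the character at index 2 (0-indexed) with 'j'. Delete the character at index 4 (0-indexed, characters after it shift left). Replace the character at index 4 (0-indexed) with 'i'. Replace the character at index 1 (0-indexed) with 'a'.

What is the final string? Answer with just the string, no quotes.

Applying each edit step by step:
Start: "iaiije"
Op 1 (delete idx 2 = 'i'): "iaiije" -> "iaije"
Op 2 (insert 'b' at idx 5): "iaije" -> "iaijeb"
Op 3 (replace idx 2: 'i' -> 'j'): "iaijeb" -> "iajjeb"
Op 4 (delete idx 4 = 'e'): "iajjeb" -> "iajjb"
Op 5 (replace idx 4: 'b' -> 'i'): "iajjb" -> "iajji"
Op 6 (replace idx 1: 'a' -> 'a'): "iajji" -> "iajji"

Answer: iajji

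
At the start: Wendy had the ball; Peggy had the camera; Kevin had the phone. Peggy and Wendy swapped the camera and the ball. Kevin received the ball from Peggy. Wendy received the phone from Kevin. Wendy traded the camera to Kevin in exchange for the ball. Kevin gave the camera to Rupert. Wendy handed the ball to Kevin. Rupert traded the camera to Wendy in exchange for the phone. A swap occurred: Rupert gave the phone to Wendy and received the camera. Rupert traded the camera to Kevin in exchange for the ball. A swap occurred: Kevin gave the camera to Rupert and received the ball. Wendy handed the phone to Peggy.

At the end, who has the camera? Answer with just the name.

Answer: Rupert

Derivation:
Tracking all object holders:
Start: ball:Wendy, camera:Peggy, phone:Kevin
Event 1 (swap camera<->ball: now camera:Wendy, ball:Peggy). State: ball:Peggy, camera:Wendy, phone:Kevin
Event 2 (give ball: Peggy -> Kevin). State: ball:Kevin, camera:Wendy, phone:Kevin
Event 3 (give phone: Kevin -> Wendy). State: ball:Kevin, camera:Wendy, phone:Wendy
Event 4 (swap camera<->ball: now camera:Kevin, ball:Wendy). State: ball:Wendy, camera:Kevin, phone:Wendy
Event 5 (give camera: Kevin -> Rupert). State: ball:Wendy, camera:Rupert, phone:Wendy
Event 6 (give ball: Wendy -> Kevin). State: ball:Kevin, camera:Rupert, phone:Wendy
Event 7 (swap camera<->phone: now camera:Wendy, phone:Rupert). State: ball:Kevin, camera:Wendy, phone:Rupert
Event 8 (swap phone<->camera: now phone:Wendy, camera:Rupert). State: ball:Kevin, camera:Rupert, phone:Wendy
Event 9 (swap camera<->ball: now camera:Kevin, ball:Rupert). State: ball:Rupert, camera:Kevin, phone:Wendy
Event 10 (swap camera<->ball: now camera:Rupert, ball:Kevin). State: ball:Kevin, camera:Rupert, phone:Wendy
Event 11 (give phone: Wendy -> Peggy). State: ball:Kevin, camera:Rupert, phone:Peggy

Final state: ball:Kevin, camera:Rupert, phone:Peggy
The camera is held by Rupert.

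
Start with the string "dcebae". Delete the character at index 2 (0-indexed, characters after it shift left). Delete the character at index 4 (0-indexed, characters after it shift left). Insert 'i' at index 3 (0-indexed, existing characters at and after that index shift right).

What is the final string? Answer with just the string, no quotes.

Answer: dcbia

Derivation:
Applying each edit step by step:
Start: "dcebae"
Op 1 (delete idx 2 = 'e'): "dcebae" -> "dcbae"
Op 2 (delete idx 4 = 'e'): "dcbae" -> "dcba"
Op 3 (insert 'i' at idx 3): "dcba" -> "dcbia"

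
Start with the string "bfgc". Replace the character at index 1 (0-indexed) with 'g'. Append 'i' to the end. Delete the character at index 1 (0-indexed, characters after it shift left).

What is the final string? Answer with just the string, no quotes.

Applying each edit step by step:
Start: "bfgc"
Op 1 (replace idx 1: 'f' -> 'g'): "bfgc" -> "bggc"
Op 2 (append 'i'): "bggc" -> "bggci"
Op 3 (delete idx 1 = 'g'): "bggci" -> "bgci"

Answer: bgci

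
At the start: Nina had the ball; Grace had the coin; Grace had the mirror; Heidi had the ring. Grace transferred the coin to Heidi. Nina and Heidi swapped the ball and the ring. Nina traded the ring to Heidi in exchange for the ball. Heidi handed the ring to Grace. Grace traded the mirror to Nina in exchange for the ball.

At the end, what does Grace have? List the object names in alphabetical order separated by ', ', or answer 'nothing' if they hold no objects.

Answer: ball, ring

Derivation:
Tracking all object holders:
Start: ball:Nina, coin:Grace, mirror:Grace, ring:Heidi
Event 1 (give coin: Grace -> Heidi). State: ball:Nina, coin:Heidi, mirror:Grace, ring:Heidi
Event 2 (swap ball<->ring: now ball:Heidi, ring:Nina). State: ball:Heidi, coin:Heidi, mirror:Grace, ring:Nina
Event 3 (swap ring<->ball: now ring:Heidi, ball:Nina). State: ball:Nina, coin:Heidi, mirror:Grace, ring:Heidi
Event 4 (give ring: Heidi -> Grace). State: ball:Nina, coin:Heidi, mirror:Grace, ring:Grace
Event 5 (swap mirror<->ball: now mirror:Nina, ball:Grace). State: ball:Grace, coin:Heidi, mirror:Nina, ring:Grace

Final state: ball:Grace, coin:Heidi, mirror:Nina, ring:Grace
Grace holds: ball, ring.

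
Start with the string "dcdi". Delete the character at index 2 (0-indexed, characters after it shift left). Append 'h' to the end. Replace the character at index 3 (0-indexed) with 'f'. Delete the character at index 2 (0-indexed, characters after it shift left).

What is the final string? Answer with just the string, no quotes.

Applying each edit step by step:
Start: "dcdi"
Op 1 (delete idx 2 = 'd'): "dcdi" -> "dci"
Op 2 (append 'h'): "dci" -> "dcih"
Op 3 (replace idx 3: 'h' -> 'f'): "dcih" -> "dcif"
Op 4 (delete idx 2 = 'i'): "dcif" -> "dcf"

Answer: dcf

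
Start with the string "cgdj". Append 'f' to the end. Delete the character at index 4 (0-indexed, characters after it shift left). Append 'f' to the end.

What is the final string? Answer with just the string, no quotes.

Applying each edit step by step:
Start: "cgdj"
Op 1 (append 'f'): "cgdj" -> "cgdjf"
Op 2 (delete idx 4 = 'f'): "cgdjf" -> "cgdj"
Op 3 (append 'f'): "cgdj" -> "cgdjf"

Answer: cgdjf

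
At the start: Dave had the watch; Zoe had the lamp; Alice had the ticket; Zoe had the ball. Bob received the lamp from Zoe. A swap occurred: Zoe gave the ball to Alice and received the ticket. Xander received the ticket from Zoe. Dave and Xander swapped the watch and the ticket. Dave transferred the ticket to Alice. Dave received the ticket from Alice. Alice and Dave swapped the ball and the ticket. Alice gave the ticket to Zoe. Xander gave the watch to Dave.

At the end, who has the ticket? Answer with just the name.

Tracking all object holders:
Start: watch:Dave, lamp:Zoe, ticket:Alice, ball:Zoe
Event 1 (give lamp: Zoe -> Bob). State: watch:Dave, lamp:Bob, ticket:Alice, ball:Zoe
Event 2 (swap ball<->ticket: now ball:Alice, ticket:Zoe). State: watch:Dave, lamp:Bob, ticket:Zoe, ball:Alice
Event 3 (give ticket: Zoe -> Xander). State: watch:Dave, lamp:Bob, ticket:Xander, ball:Alice
Event 4 (swap watch<->ticket: now watch:Xander, ticket:Dave). State: watch:Xander, lamp:Bob, ticket:Dave, ball:Alice
Event 5 (give ticket: Dave -> Alice). State: watch:Xander, lamp:Bob, ticket:Alice, ball:Alice
Event 6 (give ticket: Alice -> Dave). State: watch:Xander, lamp:Bob, ticket:Dave, ball:Alice
Event 7 (swap ball<->ticket: now ball:Dave, ticket:Alice). State: watch:Xander, lamp:Bob, ticket:Alice, ball:Dave
Event 8 (give ticket: Alice -> Zoe). State: watch:Xander, lamp:Bob, ticket:Zoe, ball:Dave
Event 9 (give watch: Xander -> Dave). State: watch:Dave, lamp:Bob, ticket:Zoe, ball:Dave

Final state: watch:Dave, lamp:Bob, ticket:Zoe, ball:Dave
The ticket is held by Zoe.

Answer: Zoe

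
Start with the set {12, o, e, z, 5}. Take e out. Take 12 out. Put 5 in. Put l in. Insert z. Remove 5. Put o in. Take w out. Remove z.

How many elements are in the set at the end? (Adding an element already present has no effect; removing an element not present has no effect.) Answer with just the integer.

Answer: 2

Derivation:
Tracking the set through each operation:
Start: {12, 5, e, o, z}
Event 1 (remove e): removed. Set: {12, 5, o, z}
Event 2 (remove 12): removed. Set: {5, o, z}
Event 3 (add 5): already present, no change. Set: {5, o, z}
Event 4 (add l): added. Set: {5, l, o, z}
Event 5 (add z): already present, no change. Set: {5, l, o, z}
Event 6 (remove 5): removed. Set: {l, o, z}
Event 7 (add o): already present, no change. Set: {l, o, z}
Event 8 (remove w): not present, no change. Set: {l, o, z}
Event 9 (remove z): removed. Set: {l, o}

Final set: {l, o} (size 2)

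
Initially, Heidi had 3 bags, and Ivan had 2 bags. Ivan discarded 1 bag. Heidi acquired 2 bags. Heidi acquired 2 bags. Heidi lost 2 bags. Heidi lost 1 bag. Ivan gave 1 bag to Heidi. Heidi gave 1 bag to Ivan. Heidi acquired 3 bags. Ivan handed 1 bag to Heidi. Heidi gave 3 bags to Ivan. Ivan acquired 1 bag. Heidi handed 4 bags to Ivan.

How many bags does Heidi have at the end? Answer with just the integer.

Answer: 1

Derivation:
Tracking counts step by step:
Start: Heidi=3, Ivan=2
Event 1 (Ivan -1): Ivan: 2 -> 1. State: Heidi=3, Ivan=1
Event 2 (Heidi +2): Heidi: 3 -> 5. State: Heidi=5, Ivan=1
Event 3 (Heidi +2): Heidi: 5 -> 7. State: Heidi=7, Ivan=1
Event 4 (Heidi -2): Heidi: 7 -> 5. State: Heidi=5, Ivan=1
Event 5 (Heidi -1): Heidi: 5 -> 4. State: Heidi=4, Ivan=1
Event 6 (Ivan -> Heidi, 1): Ivan: 1 -> 0, Heidi: 4 -> 5. State: Heidi=5, Ivan=0
Event 7 (Heidi -> Ivan, 1): Heidi: 5 -> 4, Ivan: 0 -> 1. State: Heidi=4, Ivan=1
Event 8 (Heidi +3): Heidi: 4 -> 7. State: Heidi=7, Ivan=1
Event 9 (Ivan -> Heidi, 1): Ivan: 1 -> 0, Heidi: 7 -> 8. State: Heidi=8, Ivan=0
Event 10 (Heidi -> Ivan, 3): Heidi: 8 -> 5, Ivan: 0 -> 3. State: Heidi=5, Ivan=3
Event 11 (Ivan +1): Ivan: 3 -> 4. State: Heidi=5, Ivan=4
Event 12 (Heidi -> Ivan, 4): Heidi: 5 -> 1, Ivan: 4 -> 8. State: Heidi=1, Ivan=8

Heidi's final count: 1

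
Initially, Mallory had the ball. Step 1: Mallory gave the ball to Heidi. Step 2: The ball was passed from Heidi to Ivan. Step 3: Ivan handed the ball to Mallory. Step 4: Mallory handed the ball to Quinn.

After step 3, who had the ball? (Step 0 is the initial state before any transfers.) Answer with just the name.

Tracking the ball holder through step 3:
After step 0 (start): Mallory
After step 1: Heidi
After step 2: Ivan
After step 3: Mallory

At step 3, the holder is Mallory.

Answer: Mallory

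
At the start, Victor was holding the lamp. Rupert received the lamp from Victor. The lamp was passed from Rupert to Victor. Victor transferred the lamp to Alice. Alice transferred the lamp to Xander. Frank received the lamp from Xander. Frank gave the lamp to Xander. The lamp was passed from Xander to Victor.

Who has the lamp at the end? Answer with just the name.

Tracking the lamp through each event:
Start: Victor has the lamp.
After event 1: Rupert has the lamp.
After event 2: Victor has the lamp.
After event 3: Alice has the lamp.
After event 4: Xander has the lamp.
After event 5: Frank has the lamp.
After event 6: Xander has the lamp.
After event 7: Victor has the lamp.

Answer: Victor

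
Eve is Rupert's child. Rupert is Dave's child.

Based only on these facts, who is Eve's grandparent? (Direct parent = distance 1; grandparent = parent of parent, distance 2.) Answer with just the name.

Reconstructing the parent chain from the given facts:
  Dave -> Rupert -> Eve
(each arrow means 'parent of the next')
Positions in the chain (0 = top):
  position of Dave: 0
  position of Rupert: 1
  position of Eve: 2

Eve is at position 2; the grandparent is 2 steps up the chain, i.e. position 0: Dave.

Answer: Dave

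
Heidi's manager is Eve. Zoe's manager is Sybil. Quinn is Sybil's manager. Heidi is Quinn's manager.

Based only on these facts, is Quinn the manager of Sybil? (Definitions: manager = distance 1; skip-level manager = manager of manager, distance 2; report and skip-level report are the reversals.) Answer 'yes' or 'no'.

Answer: yes

Derivation:
Reconstructing the manager chain from the given facts:
  Eve -> Heidi -> Quinn -> Sybil -> Zoe
(each arrow means 'manager of the next')
Positions in the chain (0 = top):
  position of Eve: 0
  position of Heidi: 1
  position of Quinn: 2
  position of Sybil: 3
  position of Zoe: 4

Quinn is at position 2, Sybil is at position 3; signed distance (j - i) = 1.
'manager' requires j - i = 1. Actual distance is 1, so the relation HOLDS.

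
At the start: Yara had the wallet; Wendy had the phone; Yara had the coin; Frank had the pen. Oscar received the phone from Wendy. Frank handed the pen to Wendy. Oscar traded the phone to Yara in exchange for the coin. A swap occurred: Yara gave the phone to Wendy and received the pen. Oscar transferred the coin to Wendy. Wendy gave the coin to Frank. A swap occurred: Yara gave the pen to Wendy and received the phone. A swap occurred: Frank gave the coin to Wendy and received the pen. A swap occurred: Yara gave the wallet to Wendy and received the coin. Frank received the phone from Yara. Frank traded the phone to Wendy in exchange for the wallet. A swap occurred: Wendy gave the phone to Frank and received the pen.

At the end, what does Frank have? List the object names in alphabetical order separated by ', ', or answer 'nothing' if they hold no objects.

Answer: phone, wallet

Derivation:
Tracking all object holders:
Start: wallet:Yara, phone:Wendy, coin:Yara, pen:Frank
Event 1 (give phone: Wendy -> Oscar). State: wallet:Yara, phone:Oscar, coin:Yara, pen:Frank
Event 2 (give pen: Frank -> Wendy). State: wallet:Yara, phone:Oscar, coin:Yara, pen:Wendy
Event 3 (swap phone<->coin: now phone:Yara, coin:Oscar). State: wallet:Yara, phone:Yara, coin:Oscar, pen:Wendy
Event 4 (swap phone<->pen: now phone:Wendy, pen:Yara). State: wallet:Yara, phone:Wendy, coin:Oscar, pen:Yara
Event 5 (give coin: Oscar -> Wendy). State: wallet:Yara, phone:Wendy, coin:Wendy, pen:Yara
Event 6 (give coin: Wendy -> Frank). State: wallet:Yara, phone:Wendy, coin:Frank, pen:Yara
Event 7 (swap pen<->phone: now pen:Wendy, phone:Yara). State: wallet:Yara, phone:Yara, coin:Frank, pen:Wendy
Event 8 (swap coin<->pen: now coin:Wendy, pen:Frank). State: wallet:Yara, phone:Yara, coin:Wendy, pen:Frank
Event 9 (swap wallet<->coin: now wallet:Wendy, coin:Yara). State: wallet:Wendy, phone:Yara, coin:Yara, pen:Frank
Event 10 (give phone: Yara -> Frank). State: wallet:Wendy, phone:Frank, coin:Yara, pen:Frank
Event 11 (swap phone<->wallet: now phone:Wendy, wallet:Frank). State: wallet:Frank, phone:Wendy, coin:Yara, pen:Frank
Event 12 (swap phone<->pen: now phone:Frank, pen:Wendy). State: wallet:Frank, phone:Frank, coin:Yara, pen:Wendy

Final state: wallet:Frank, phone:Frank, coin:Yara, pen:Wendy
Frank holds: phone, wallet.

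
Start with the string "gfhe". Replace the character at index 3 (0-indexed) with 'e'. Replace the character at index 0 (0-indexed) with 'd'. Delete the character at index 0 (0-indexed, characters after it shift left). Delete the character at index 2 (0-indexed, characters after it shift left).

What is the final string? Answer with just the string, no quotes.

Applying each edit step by step:
Start: "gfhe"
Op 1 (replace idx 3: 'e' -> 'e'): "gfhe" -> "gfhe"
Op 2 (replace idx 0: 'g' -> 'd'): "gfhe" -> "dfhe"
Op 3 (delete idx 0 = 'd'): "dfhe" -> "fhe"
Op 4 (delete idx 2 = 'e'): "fhe" -> "fh"

Answer: fh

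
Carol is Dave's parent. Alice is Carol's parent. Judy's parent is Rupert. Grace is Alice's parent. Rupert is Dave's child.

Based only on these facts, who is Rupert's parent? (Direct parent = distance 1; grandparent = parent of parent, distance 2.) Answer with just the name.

Answer: Dave

Derivation:
Reconstructing the parent chain from the given facts:
  Grace -> Alice -> Carol -> Dave -> Rupert -> Judy
(each arrow means 'parent of the next')
Positions in the chain (0 = top):
  position of Grace: 0
  position of Alice: 1
  position of Carol: 2
  position of Dave: 3
  position of Rupert: 4
  position of Judy: 5

Rupert is at position 4; the parent is 1 step up the chain, i.e. position 3: Dave.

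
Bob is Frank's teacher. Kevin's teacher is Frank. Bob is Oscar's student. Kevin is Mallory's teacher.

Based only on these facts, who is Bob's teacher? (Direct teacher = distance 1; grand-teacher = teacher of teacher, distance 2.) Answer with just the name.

Answer: Oscar

Derivation:
Reconstructing the teacher chain from the given facts:
  Oscar -> Bob -> Frank -> Kevin -> Mallory
(each arrow means 'teacher of the next')
Positions in the chain (0 = top):
  position of Oscar: 0
  position of Bob: 1
  position of Frank: 2
  position of Kevin: 3
  position of Mallory: 4

Bob is at position 1; the teacher is 1 step up the chain, i.e. position 0: Oscar.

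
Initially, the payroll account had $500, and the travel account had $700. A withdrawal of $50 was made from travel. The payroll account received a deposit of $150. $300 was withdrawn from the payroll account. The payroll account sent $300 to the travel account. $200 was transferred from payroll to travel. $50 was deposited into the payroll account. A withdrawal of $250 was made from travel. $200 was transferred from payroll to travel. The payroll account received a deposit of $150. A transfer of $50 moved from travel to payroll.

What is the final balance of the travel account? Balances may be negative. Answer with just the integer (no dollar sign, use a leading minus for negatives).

Tracking account balances step by step:
Start: payroll=500, travel=700
Event 1 (withdraw 50 from travel): travel: 700 - 50 = 650. Balances: payroll=500, travel=650
Event 2 (deposit 150 to payroll): payroll: 500 + 150 = 650. Balances: payroll=650, travel=650
Event 3 (withdraw 300 from payroll): payroll: 650 - 300 = 350. Balances: payroll=350, travel=650
Event 4 (transfer 300 payroll -> travel): payroll: 350 - 300 = 50, travel: 650 + 300 = 950. Balances: payroll=50, travel=950
Event 5 (transfer 200 payroll -> travel): payroll: 50 - 200 = -150, travel: 950 + 200 = 1150. Balances: payroll=-150, travel=1150
Event 6 (deposit 50 to payroll): payroll: -150 + 50 = -100. Balances: payroll=-100, travel=1150
Event 7 (withdraw 250 from travel): travel: 1150 - 250 = 900. Balances: payroll=-100, travel=900
Event 8 (transfer 200 payroll -> travel): payroll: -100 - 200 = -300, travel: 900 + 200 = 1100. Balances: payroll=-300, travel=1100
Event 9 (deposit 150 to payroll): payroll: -300 + 150 = -150. Balances: payroll=-150, travel=1100
Event 10 (transfer 50 travel -> payroll): travel: 1100 - 50 = 1050, payroll: -150 + 50 = -100. Balances: payroll=-100, travel=1050

Final balance of travel: 1050

Answer: 1050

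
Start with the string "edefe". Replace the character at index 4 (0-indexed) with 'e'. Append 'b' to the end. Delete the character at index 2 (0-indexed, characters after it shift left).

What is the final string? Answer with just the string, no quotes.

Applying each edit step by step:
Start: "edefe"
Op 1 (replace idx 4: 'e' -> 'e'): "edefe" -> "edefe"
Op 2 (append 'b'): "edefe" -> "edefeb"
Op 3 (delete idx 2 = 'e'): "edefeb" -> "edfeb"

Answer: edfeb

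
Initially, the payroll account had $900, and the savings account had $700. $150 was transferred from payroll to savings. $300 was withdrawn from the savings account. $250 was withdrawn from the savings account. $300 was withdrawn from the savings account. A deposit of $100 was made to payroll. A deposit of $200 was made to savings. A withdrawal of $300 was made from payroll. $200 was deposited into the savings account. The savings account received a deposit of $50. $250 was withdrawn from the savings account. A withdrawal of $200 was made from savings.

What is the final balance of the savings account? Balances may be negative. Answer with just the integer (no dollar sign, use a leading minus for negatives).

Answer: 0

Derivation:
Tracking account balances step by step:
Start: payroll=900, savings=700
Event 1 (transfer 150 payroll -> savings): payroll: 900 - 150 = 750, savings: 700 + 150 = 850. Balances: payroll=750, savings=850
Event 2 (withdraw 300 from savings): savings: 850 - 300 = 550. Balances: payroll=750, savings=550
Event 3 (withdraw 250 from savings): savings: 550 - 250 = 300. Balances: payroll=750, savings=300
Event 4 (withdraw 300 from savings): savings: 300 - 300 = 0. Balances: payroll=750, savings=0
Event 5 (deposit 100 to payroll): payroll: 750 + 100 = 850. Balances: payroll=850, savings=0
Event 6 (deposit 200 to savings): savings: 0 + 200 = 200. Balances: payroll=850, savings=200
Event 7 (withdraw 300 from payroll): payroll: 850 - 300 = 550. Balances: payroll=550, savings=200
Event 8 (deposit 200 to savings): savings: 200 + 200 = 400. Balances: payroll=550, savings=400
Event 9 (deposit 50 to savings): savings: 400 + 50 = 450. Balances: payroll=550, savings=450
Event 10 (withdraw 250 from savings): savings: 450 - 250 = 200. Balances: payroll=550, savings=200
Event 11 (withdraw 200 from savings): savings: 200 - 200 = 0. Balances: payroll=550, savings=0

Final balance of savings: 0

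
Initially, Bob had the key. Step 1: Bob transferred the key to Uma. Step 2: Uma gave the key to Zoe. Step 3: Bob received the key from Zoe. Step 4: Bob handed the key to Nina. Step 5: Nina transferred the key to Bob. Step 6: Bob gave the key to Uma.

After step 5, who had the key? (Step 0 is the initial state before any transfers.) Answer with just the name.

Answer: Bob

Derivation:
Tracking the key holder through step 5:
After step 0 (start): Bob
After step 1: Uma
After step 2: Zoe
After step 3: Bob
After step 4: Nina
After step 5: Bob

At step 5, the holder is Bob.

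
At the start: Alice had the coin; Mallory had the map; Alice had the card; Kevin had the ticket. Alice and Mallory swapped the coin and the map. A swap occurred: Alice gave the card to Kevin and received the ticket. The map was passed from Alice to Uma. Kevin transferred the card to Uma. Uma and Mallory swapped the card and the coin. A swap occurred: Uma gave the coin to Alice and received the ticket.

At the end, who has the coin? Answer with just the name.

Answer: Alice

Derivation:
Tracking all object holders:
Start: coin:Alice, map:Mallory, card:Alice, ticket:Kevin
Event 1 (swap coin<->map: now coin:Mallory, map:Alice). State: coin:Mallory, map:Alice, card:Alice, ticket:Kevin
Event 2 (swap card<->ticket: now card:Kevin, ticket:Alice). State: coin:Mallory, map:Alice, card:Kevin, ticket:Alice
Event 3 (give map: Alice -> Uma). State: coin:Mallory, map:Uma, card:Kevin, ticket:Alice
Event 4 (give card: Kevin -> Uma). State: coin:Mallory, map:Uma, card:Uma, ticket:Alice
Event 5 (swap card<->coin: now card:Mallory, coin:Uma). State: coin:Uma, map:Uma, card:Mallory, ticket:Alice
Event 6 (swap coin<->ticket: now coin:Alice, ticket:Uma). State: coin:Alice, map:Uma, card:Mallory, ticket:Uma

Final state: coin:Alice, map:Uma, card:Mallory, ticket:Uma
The coin is held by Alice.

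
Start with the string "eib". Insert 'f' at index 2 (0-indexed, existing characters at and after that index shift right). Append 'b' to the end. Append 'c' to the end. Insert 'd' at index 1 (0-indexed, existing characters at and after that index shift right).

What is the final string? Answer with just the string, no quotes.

Applying each edit step by step:
Start: "eib"
Op 1 (insert 'f' at idx 2): "eib" -> "eifb"
Op 2 (append 'b'): "eifb" -> "eifbb"
Op 3 (append 'c'): "eifbb" -> "eifbbc"
Op 4 (insert 'd' at idx 1): "eifbbc" -> "edifbbc"

Answer: edifbbc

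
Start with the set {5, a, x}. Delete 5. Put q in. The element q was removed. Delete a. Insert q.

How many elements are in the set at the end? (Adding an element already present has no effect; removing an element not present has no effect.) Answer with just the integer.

Answer: 2

Derivation:
Tracking the set through each operation:
Start: {5, a, x}
Event 1 (remove 5): removed. Set: {a, x}
Event 2 (add q): added. Set: {a, q, x}
Event 3 (remove q): removed. Set: {a, x}
Event 4 (remove a): removed. Set: {x}
Event 5 (add q): added. Set: {q, x}

Final set: {q, x} (size 2)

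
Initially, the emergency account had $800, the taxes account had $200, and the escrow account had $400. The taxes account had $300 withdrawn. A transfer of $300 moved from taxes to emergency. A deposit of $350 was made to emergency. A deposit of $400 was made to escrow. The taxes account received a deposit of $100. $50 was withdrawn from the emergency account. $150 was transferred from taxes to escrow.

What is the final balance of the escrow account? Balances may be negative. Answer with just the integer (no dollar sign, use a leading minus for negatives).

Answer: 950

Derivation:
Tracking account balances step by step:
Start: emergency=800, taxes=200, escrow=400
Event 1 (withdraw 300 from taxes): taxes: 200 - 300 = -100. Balances: emergency=800, taxes=-100, escrow=400
Event 2 (transfer 300 taxes -> emergency): taxes: -100 - 300 = -400, emergency: 800 + 300 = 1100. Balances: emergency=1100, taxes=-400, escrow=400
Event 3 (deposit 350 to emergency): emergency: 1100 + 350 = 1450. Balances: emergency=1450, taxes=-400, escrow=400
Event 4 (deposit 400 to escrow): escrow: 400 + 400 = 800. Balances: emergency=1450, taxes=-400, escrow=800
Event 5 (deposit 100 to taxes): taxes: -400 + 100 = -300. Balances: emergency=1450, taxes=-300, escrow=800
Event 6 (withdraw 50 from emergency): emergency: 1450 - 50 = 1400. Balances: emergency=1400, taxes=-300, escrow=800
Event 7 (transfer 150 taxes -> escrow): taxes: -300 - 150 = -450, escrow: 800 + 150 = 950. Balances: emergency=1400, taxes=-450, escrow=950

Final balance of escrow: 950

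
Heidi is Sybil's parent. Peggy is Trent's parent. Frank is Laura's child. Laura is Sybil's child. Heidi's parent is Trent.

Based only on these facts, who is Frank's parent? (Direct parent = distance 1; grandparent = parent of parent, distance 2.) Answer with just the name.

Reconstructing the parent chain from the given facts:
  Peggy -> Trent -> Heidi -> Sybil -> Laura -> Frank
(each arrow means 'parent of the next')
Positions in the chain (0 = top):
  position of Peggy: 0
  position of Trent: 1
  position of Heidi: 2
  position of Sybil: 3
  position of Laura: 4
  position of Frank: 5

Frank is at position 5; the parent is 1 step up the chain, i.e. position 4: Laura.

Answer: Laura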